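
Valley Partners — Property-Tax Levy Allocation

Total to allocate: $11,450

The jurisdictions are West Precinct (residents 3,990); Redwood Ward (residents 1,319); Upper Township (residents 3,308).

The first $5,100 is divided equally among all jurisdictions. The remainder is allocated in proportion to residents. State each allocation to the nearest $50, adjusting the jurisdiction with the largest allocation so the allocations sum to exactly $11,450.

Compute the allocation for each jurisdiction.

West Precinct: $4,650; Redwood Ward: $2,650; Upper Township: $4,150

$5,100 shared equally gives $1,700 per jurisdiction.
Remainder $6,350 by residents (total 8,617): West Precinct 2,940.29 → $2,950; Redwood Ward 971.99 → $950; Upper Township 2,437.72 → $2,450.
Totals: West Precinct $1,700 + $2,950 = $4,650; Redwood Ward $1,700 + $950 = $2,650; Upper Township $1,700 + $2,450 = $4,150.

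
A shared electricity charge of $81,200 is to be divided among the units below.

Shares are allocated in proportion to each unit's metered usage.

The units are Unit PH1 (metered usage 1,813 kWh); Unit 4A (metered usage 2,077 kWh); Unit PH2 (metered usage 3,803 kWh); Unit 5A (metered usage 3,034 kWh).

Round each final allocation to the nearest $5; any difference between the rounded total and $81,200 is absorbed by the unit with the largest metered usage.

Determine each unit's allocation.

Unit PH1: $13,725; Unit 4A: $15,720; Unit PH2: $28,790; Unit 5A: $22,965

Combined metered usage = 1,813 + 2,077 + 3,803 + 3,034 = 10,727.
Raw shares: Unit PH1 13,723.84; Unit 4A 15,722.23; Unit PH2 28,787.51; Unit 5A 22,966.42.
After rounding ($5): Unit PH1 $13,725; Unit 4A $15,720; Unit PH2 $28,790; Unit 5A $22,965. Sum = $81,200.
Rounded total matches; no reconciliation needed.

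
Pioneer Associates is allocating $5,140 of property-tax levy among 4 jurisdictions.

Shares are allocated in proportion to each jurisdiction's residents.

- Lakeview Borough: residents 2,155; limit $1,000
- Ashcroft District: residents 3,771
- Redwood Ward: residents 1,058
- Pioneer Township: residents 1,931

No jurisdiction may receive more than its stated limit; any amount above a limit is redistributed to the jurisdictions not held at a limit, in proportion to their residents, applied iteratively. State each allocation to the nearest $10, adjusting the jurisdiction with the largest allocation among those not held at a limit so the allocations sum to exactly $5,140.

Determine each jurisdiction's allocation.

Sum of residents: 8,915.
Pro-rata shares before constraints: Lakeview Borough 1,242.48; Ashcroft District 2,174.19; Redwood Ward 610.00; Pioneer Township 1,113.33.
Capped: Lakeview Borough ($1,000); residual $4,140 reallocated over remaining residents 6,760.
Shares after redistribution: Ashcroft District 2,309.46 → $2,310; Redwood Ward 647.95 → $650; Pioneer Township 1,182.59 → $1,180.

Lakeview Borough: $1,000 | Ashcroft District: $2,310 | Redwood Ward: $650 | Pioneer Township: $1,180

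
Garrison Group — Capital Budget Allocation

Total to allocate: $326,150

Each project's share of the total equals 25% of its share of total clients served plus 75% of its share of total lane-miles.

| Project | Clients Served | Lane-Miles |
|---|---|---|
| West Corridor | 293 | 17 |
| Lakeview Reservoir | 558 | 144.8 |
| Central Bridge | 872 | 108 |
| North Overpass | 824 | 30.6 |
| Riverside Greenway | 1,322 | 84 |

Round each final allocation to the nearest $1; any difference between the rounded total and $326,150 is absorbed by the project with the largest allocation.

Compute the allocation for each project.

Totals — clients served 3,869, lane-miles 384.4.
Composite weights (25% clients served + 75% lane-miles): West Corridor 0.0521; Lakeview Reservoir 0.3186; Central Bridge 0.2671; North Overpass 0.1129; Riverside Greenway 0.2493.
Raw shares: West Corridor 16,992.78; Lakeview Reservoir 103,902.92; Central Bridge 87,102.70; North Overpass 36,837.72; Riverside Greenway 81,313.88.
At nearest $1: West Corridor $16,993; Lakeview Reservoir $103,903; Central Bridge $87,103; North Overpass $36,838; Riverside Greenway $81,314. Sum = $326,151.
Difference $326,150 − $326,151 = −$1 applied to largest allocation (Lakeview Reservoir): Lakeview Reservoir becomes $103,902.

West Corridor: $16,993 | Lakeview Reservoir: $103,902 | Central Bridge: $87,103 | North Overpass: $36,838 | Riverside Greenway: $81,314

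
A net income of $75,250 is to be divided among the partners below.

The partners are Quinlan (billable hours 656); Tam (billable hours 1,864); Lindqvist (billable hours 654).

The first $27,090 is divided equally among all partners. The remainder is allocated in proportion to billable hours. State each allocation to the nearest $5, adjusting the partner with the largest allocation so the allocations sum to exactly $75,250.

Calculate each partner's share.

Equal tier: $27,090 ÷ 3 = $9,030 apiece.
Remainder $48,160 by billable hours (total 3,174): Quinlan 9,953.67 → $9,955; Tam 28,283.00 → $28,285; Lindqvist 9,923.33 → $9,925.
Rounding difference −$5 on remainder applied to Tam.
Totals: Quinlan $9,030 + $9,955 = $18,985; Tam $9,030 + $28,280 = $37,310; Lindqvist $9,030 + $9,925 = $18,955.

Quinlan: $18,985 | Tam: $37,310 | Lindqvist: $18,955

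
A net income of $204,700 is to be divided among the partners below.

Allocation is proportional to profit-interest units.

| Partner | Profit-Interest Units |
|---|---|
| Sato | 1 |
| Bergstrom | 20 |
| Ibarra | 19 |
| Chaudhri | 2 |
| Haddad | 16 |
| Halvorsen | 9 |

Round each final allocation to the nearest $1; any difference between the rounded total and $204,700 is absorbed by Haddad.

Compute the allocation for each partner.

Profit-interest units total: 67.
Unrounded shares: Sato 1/67 × $204,700 = 3,055.22; Bergstrom 20/67 × $204,700 = 61,104.48; Ibarra 19/67 × $204,700 = 58,049.25; Chaudhri 2/67 × $204,700 = 6,110.45; Haddad 16/67 × $204,700 = 48,883.58; Halvorsen 9/67 × $204,700 = 27,497.01.
After rounding ($1): Sato $3,055; Bergstrom $61,104; Ibarra $58,049; Chaudhri $6,110; Haddad $48,884; Halvorsen $27,497. Sum = $204,699.
Difference $204,700 − $204,699 = +$1 applied to Haddad: Haddad becomes $48,885.

Sato: $3,055 · Bergstrom: $61,104 · Ibarra: $58,049 · Chaudhri: $6,110 · Haddad: $48,885 · Halvorsen: $27,497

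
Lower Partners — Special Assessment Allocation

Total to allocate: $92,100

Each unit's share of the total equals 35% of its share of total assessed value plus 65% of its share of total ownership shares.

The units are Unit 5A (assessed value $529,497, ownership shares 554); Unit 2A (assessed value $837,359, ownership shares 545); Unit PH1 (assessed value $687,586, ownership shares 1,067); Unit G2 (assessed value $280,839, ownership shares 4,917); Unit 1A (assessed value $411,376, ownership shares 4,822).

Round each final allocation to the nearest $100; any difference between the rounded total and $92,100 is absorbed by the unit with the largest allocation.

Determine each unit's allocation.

Unit 5A: $9,000; Unit 2A: $12,600; Unit PH1: $13,400; Unit G2: $28,000; Unit 1A: $29,100

Assessed value total 2,746,657; ownership shares total 11,905.
Composite weights (35% assessed value + 65% ownership shares): Unit 5A 0.0977; Unit 2A 0.1365; Unit PH1 0.1459; Unit G2 0.3042; Unit 1A 0.3157.
Proportional shares: Unit 5A 9,000.04; Unit 2A 12,567.88; Unit PH1 13,435.04; Unit G2 28,021.38; Unit 1A 29,075.66.
After rounding ($100): Unit 5A $9,000; Unit 2A $12,600; Unit PH1 $13,400; Unit G2 $28,000; Unit 1A $29,100. Sum = $92,100.
Sum already equals the total — no adjustment.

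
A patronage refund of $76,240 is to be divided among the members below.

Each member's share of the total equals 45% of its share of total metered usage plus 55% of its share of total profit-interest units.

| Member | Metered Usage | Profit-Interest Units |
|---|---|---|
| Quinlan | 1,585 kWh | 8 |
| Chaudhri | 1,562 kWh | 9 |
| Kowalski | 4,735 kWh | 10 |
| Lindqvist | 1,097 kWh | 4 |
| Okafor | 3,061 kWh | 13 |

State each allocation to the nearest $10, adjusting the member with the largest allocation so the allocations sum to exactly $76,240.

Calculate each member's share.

Totals — metered usage 12,040, profit-interest units 44.
Composite weights (45% metered usage + 55% profit-interest units): Quinlan 0.1592; Chaudhri 0.1709; Kowalski 0.3020; Lindqvist 0.0910; Okafor 0.2769.
Pro-rata amounts: Quinlan 12,140.46; Chaudhri 13,027.92; Kowalski 23,022.39; Lindqvist 6,937.90; Okafor 21,111.32.
At nearest $10: Quinlan $12,140; Chaudhri $13,030; Kowalski $23,020; Lindqvist $6,940; Okafor $21,110. Sum = $76,240.
No rounding difference to absorb.

Quinlan: $12,140; Chaudhri: $13,030; Kowalski: $23,020; Lindqvist: $6,940; Okafor: $21,110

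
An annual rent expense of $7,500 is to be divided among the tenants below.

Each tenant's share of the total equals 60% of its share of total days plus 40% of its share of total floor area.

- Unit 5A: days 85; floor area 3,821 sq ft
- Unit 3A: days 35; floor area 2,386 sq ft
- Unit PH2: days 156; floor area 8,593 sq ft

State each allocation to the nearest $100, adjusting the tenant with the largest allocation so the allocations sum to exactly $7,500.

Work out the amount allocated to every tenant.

Unit 5A: $2,200 | Unit 3A: $1,100 | Unit PH2: $4,200

Totals — days 276, floor area 14,800.
Blended shares (60% days + 40% floor area): Unit 5A 0.2881; Unit 3A 0.1406; Unit PH2 0.5714.
Raw shares: Unit 5A 2,160.40; Unit 3A 1,054.30; Unit PH2 4,285.30.
Rounded to nearest $100: Unit 5A $2,200; Unit 3A $1,100; Unit PH2 $4,300. Sum = $7,600.
Difference $7,500 − $7,600 = −$100 applied to largest allocation (Unit PH2): Unit PH2 becomes $4,200.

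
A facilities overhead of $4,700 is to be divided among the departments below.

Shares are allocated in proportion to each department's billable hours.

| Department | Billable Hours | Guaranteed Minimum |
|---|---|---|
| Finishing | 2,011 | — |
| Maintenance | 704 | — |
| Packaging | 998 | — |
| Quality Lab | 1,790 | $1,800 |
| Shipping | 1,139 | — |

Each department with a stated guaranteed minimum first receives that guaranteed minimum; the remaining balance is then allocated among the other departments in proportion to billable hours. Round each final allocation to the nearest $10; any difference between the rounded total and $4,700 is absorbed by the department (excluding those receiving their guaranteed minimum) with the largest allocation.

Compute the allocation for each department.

Guaranteed amounts: Quality Lab $1,800. Residual $2,900.
Residual split over remaining billable hours 4,852: Finishing 1,201.96 → $1,200; Maintenance 420.77 → $420; Packaging 596.50 → $600; Shipping 680.77 → $680.

Finishing: $1,200 | Maintenance: $420 | Packaging: $600 | Quality Lab: $1,800 | Shipping: $680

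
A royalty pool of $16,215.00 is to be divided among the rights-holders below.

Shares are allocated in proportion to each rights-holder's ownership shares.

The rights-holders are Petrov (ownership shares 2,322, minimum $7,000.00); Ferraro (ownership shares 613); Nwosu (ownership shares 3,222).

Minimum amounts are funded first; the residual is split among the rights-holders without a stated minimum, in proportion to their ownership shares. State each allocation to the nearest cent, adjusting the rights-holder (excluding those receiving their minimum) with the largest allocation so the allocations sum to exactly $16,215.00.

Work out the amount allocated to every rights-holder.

Guaranteed amounts: Petrov $7,000.00. Residual $9,215.00.
Residual split over remaining ownership shares 3,835: Ferraro 1,472.9583 → $1,472.96; Nwosu 7,742.0417 → $7,742.04.

Petrov: $7,000.00 | Ferraro: $1,472.96 | Nwosu: $7,742.04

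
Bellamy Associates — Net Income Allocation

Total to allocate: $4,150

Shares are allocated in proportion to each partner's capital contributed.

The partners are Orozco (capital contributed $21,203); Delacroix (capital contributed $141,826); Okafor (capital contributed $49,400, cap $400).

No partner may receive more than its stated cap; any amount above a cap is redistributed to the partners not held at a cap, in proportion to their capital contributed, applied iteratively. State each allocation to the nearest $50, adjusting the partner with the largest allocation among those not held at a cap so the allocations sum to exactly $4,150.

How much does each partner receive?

Combined capital contributed = 212,429.
Pro-rata shares before constraints: Orozco 414.22; Delacroix 2,770.70; Okafor 965.08.
Cap binds for Okafor ($400); remaining pool $3,750 reallocated over remaining capital contributed 163,029.
Remaining shares: Orozco 487.71 → $500; Delacroix 3,262.29 → $3,250.

Orozco: $500; Delacroix: $3,250; Okafor: $400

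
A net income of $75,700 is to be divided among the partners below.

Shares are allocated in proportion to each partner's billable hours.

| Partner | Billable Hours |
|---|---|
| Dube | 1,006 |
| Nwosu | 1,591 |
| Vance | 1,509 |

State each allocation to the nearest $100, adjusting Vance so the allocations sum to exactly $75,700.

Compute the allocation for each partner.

Combined billable hours = 4,106.
Unrounded shares: Dube 1,006/4,106 × $75,700 = 18,547.05; Nwosu 1,591/4,106 × $75,700 = 29,332.37; Vance 1,509/4,106 × $75,700 = 27,820.58.
Rounded to nearest $100: Dube $18,500; Nwosu $29,300; Vance $27,800. Sum = $75,600.
Difference $75,700 − $75,600 = +$100 applied to Vance: Vance becomes $27,900.

Dube: $18,500 · Nwosu: $29,300 · Vance: $27,900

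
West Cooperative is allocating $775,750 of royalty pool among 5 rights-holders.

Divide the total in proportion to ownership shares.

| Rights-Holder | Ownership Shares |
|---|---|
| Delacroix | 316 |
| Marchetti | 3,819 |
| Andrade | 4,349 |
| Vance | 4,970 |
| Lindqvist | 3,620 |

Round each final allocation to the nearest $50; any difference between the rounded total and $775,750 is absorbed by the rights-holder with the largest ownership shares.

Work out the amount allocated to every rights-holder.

Delacroix: $14,350 · Marchetti: $173,500 · Andrade: $197,600 · Vance: $225,850 · Lindqvist: $164,450

Sum of ownership shares: 316 + 3,819 + 4,349 + 4,970 + 3,620 = 17,074.
Pro-rata amounts: Delacroix 14,357.33; Marchetti 173,514.66; Andrade 197,594.98; Vance 225,809.86; Lindqvist 164,473.18.
At nearest $50: Delacroix $14,350; Marchetti $173,500; Andrade $197,600; Vance $225,800; Lindqvist $164,450. Sum = $775,700.
Difference $775,750 − $775,700 = +$50 applied to largest ownership shares (Vance): Vance becomes $225,850.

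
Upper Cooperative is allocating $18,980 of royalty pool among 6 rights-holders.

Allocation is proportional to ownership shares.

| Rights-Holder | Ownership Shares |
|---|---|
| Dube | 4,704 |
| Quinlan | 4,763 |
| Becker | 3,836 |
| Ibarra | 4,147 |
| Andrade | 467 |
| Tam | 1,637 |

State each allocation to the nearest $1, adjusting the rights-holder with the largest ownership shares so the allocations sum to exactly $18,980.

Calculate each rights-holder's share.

Total ownership shares = 19,554.
Proportional shares: Dube 4,704/19,554 × $18,980 = 4,565.92; Quinlan 4,763/19,554 × $18,980 = 4,623.18; Becker 3,836/19,554 × $18,980 = 3,723.40; Ibarra 4,147/19,554 × $18,980 = 4,025.27; Andrade 467/19,554 × $18,980 = 453.29; Tam 1,637/19,554 × $18,980 = 1,588.95.
At nearest $1: Dube $4,566; Quinlan $4,623; Becker $3,723; Ibarra $4,025; Andrade $453; Tam $1,589. Sum = $18,979.
Difference $18,980 − $18,979 = +$1 applied to largest ownership shares (Quinlan): Quinlan becomes $4,624.

Dube: $4,566 · Quinlan: $4,624 · Becker: $3,723 · Ibarra: $4,025 · Andrade: $453 · Tam: $1,589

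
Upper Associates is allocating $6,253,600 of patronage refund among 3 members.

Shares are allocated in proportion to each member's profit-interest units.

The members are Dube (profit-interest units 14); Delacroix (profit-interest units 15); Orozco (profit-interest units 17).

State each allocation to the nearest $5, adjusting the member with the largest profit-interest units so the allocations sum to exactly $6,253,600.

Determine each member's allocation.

Dube: $1,903,270 · Delacroix: $2,039,215 · Orozco: $2,311,115

Profit-interest units total: 14 + 15 + 17 = 46.
Pro-rata amounts: Dube 1,903,269.57; Delacroix 2,039,217.39; Orozco 2,311,113.04.
Rounded to nearest $5: Dube $1,903,270; Delacroix $2,039,215; Orozco $2,311,115. Sum = $6,253,600.
No rounding difference to absorb.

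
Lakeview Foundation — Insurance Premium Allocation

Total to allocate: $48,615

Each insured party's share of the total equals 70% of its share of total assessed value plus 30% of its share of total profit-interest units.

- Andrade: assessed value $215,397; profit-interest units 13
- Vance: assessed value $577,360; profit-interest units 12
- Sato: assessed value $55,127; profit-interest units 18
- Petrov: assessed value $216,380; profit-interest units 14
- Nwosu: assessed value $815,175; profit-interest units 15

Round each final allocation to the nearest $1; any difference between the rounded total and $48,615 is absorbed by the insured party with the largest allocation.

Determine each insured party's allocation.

Assessed value total 1,879,439; profit-interest units total 72.
Composite weights (70% assessed value + 30% profit-interest units): Andrade 0.1344; Vance 0.2650; Sato 0.0955; Petrov 0.1389; Nwosu 0.3661.
Pro-rata amounts: Andrade 6,533.45; Vance 12,884.85; Sato 4,644.29; Petrov 6,753.81; Nwosu 17,798.59.
After rounding ($1): Andrade $6,533; Vance $12,885; Sato $4,644; Petrov $6,754; Nwosu $17,799. Sum = $48,615.
No rounding difference to absorb.

Andrade: $6,533 | Vance: $12,885 | Sato: $4,644 | Petrov: $6,754 | Nwosu: $17,799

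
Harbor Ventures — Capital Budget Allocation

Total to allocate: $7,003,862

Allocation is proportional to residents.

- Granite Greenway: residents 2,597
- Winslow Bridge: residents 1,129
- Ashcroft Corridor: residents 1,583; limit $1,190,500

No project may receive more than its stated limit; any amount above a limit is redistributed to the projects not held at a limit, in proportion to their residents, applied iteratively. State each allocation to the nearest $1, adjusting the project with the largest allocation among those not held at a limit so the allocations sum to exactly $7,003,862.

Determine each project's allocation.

Granite Greenway: $4,051,879 | Winslow Bridge: $1,761,483 | Ashcroft Corridor: $1,190,500

Residents total: 5,309.
Proportional shares (ignoring caps): Granite Greenway 3,426,074.52; Winslow Bridge 1,489,425.54; Ashcroft Corridor 2,088,361.94.
Capped: Ashcroft Corridor ($1,190,500); residual $5,813,362 reallocated over remaining residents 3,726.
Shares after redistribution: Granite Greenway 4,051,878.99 → $4,051,879; Winslow Bridge 1,761,483.01 → $1,761,483.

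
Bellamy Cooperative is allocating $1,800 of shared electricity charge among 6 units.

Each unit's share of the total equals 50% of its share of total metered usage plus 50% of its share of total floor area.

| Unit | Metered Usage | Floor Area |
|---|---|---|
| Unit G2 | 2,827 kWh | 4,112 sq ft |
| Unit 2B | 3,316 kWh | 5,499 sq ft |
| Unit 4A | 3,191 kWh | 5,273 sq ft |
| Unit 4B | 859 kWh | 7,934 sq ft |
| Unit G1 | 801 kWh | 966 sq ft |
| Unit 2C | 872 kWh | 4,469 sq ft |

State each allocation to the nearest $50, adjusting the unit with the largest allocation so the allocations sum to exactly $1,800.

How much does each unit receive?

Totals — metered usage 11,866, floor area 28,253.
Combined weights (50% metered usage + 50% floor area): Unit G2 0.1919; Unit 2B 0.2370; Unit 4A 0.2278; Unit 4B 0.1766; Unit G1 0.0508; Unit 2C 0.1158.
Raw shares: Unit G2 345.41; Unit 2B 426.68; Unit 4A 410.00; Unit 4B 317.89; Unit G1 91.53; Unit 2C 208.50.
Rounded to nearest $50: Unit G2 $350; Unit 2B $450; Unit 4A $400; Unit 4B $300; Unit G1 $100; Unit 2C $200. Sum = $1,800.
No rounding difference to absorb.

Unit G2: $350 | Unit 2B: $450 | Unit 4A: $400 | Unit 4B: $300 | Unit G1: $100 | Unit 2C: $200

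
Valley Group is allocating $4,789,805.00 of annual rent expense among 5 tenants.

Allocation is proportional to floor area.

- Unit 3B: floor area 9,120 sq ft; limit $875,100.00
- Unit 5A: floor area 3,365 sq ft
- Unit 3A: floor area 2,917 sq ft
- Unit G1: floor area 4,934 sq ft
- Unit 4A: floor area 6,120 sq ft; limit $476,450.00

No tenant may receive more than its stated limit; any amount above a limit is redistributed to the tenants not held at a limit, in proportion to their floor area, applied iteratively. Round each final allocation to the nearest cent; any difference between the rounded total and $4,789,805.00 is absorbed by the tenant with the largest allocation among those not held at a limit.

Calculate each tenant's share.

Unit 3B: $875,100.00 | Unit 5A: $1,031,537.81 | Unit 3A: $894,203.80 | Unit G1: $1,512,513.39 | Unit 4A: $476,450.00

Sum of floor area: 26,456.
Proportional shares (ignoring caps): Unit 3B 1,651,157.4539; Unit 5A 609,226.4071; Unit 3A 528,116.9181; Unit G1 893,290.6664; Unit 4A 1,108,013.5546.
Held at cap: Unit 3B ($875,100.00), Unit 4A ($476,450.00); remaining pool $3,438,255.00 reallocated over remaining floor area 11,216.
Remaining shares: Unit 5A 1,031,537.8098 → $1,031,537.81; Unit 3A 894,203.8013 → $894,203.80; Unit G1 1,512,513.3889 → $1,512,513.39.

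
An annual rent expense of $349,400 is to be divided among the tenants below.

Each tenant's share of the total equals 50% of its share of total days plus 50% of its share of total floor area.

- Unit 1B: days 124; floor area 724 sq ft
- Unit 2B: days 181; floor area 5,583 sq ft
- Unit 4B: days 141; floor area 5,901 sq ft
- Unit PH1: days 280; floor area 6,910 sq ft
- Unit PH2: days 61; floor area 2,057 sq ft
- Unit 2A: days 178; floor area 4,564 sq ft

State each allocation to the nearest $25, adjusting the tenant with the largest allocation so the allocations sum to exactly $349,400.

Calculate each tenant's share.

Unit 1B: $27,375; Unit 2B: $70,650; Unit 4B: $65,575; Unit PH1: $97,600; Unit PH2: $25,000; Unit 2A: $63,200

Totals — days 965, floor area 25,739.
Combined weights (50% days + 50% floor area): Unit 1B 0.0783; Unit 2B 0.2022; Unit 4B 0.1877; Unit PH1 0.2793; Unit PH2 0.0716; Unit 2A 0.1809.
Pro-rata amounts: Unit 1B 27,362.55; Unit 2B 70,661.43; Unit 4B 65,578.36; Unit PH1 97,590.85; Unit PH2 25,004.82; Unit 2A 63,201.99.
Rounded to nearest $25: Unit 1B $27,375; Unit 2B $70,650; Unit 4B $65,575; Unit PH1 $97,600; Unit PH2 $25,000; Unit 2A $63,200. Sum = $349,400.
Rounded total matches; no reconciliation needed.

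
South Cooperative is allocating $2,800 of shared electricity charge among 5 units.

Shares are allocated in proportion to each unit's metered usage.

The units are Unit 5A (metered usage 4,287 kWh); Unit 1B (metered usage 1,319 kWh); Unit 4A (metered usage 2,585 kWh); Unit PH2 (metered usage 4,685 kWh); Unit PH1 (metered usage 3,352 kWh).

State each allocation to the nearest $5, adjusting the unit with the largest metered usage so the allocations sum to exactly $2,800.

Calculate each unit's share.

Metered usage total: 16,228.
Unrounded shares: Unit 5A 4,287/16,228 × $2,800 = 739.68; Unit 1B 1,319/16,228 × $2,800 = 227.58; Unit 4A 2,585/16,228 × $2,800 = 446.02; Unit PH2 4,685/16,228 × $2,800 = 808.36; Unit PH1 3,352/16,228 × $2,800 = 578.36.
Rounded to nearest $5: Unit 5A $740; Unit 1B $230; Unit 4A $445; Unit PH2 $810; Unit PH1 $580. Sum = $2,805.
Difference $2,800 − $2,805 = −$5 applied to largest metered usage (Unit PH2): Unit PH2 becomes $805.

Unit 5A: $740; Unit 1B: $230; Unit 4A: $445; Unit PH2: $805; Unit PH1: $580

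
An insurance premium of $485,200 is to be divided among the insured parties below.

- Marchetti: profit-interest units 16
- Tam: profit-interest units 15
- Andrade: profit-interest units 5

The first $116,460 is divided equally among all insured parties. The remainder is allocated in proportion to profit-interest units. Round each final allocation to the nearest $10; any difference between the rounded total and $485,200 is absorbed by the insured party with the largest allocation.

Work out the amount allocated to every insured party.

Marchetti: $202,710 · Tam: $192,460 · Andrade: $90,030

First tranche $116,460 split equally: $38,820 each.
Remainder $368,740 by profit-interest units (total 36): Marchetti 163,884.44 → $163,880; Tam 153,641.67 → $153,640; Andrade 51,213.89 → $51,210.
Rounding difference +$10 on remainder applied to Marchetti.
Totals: Marchetti $38,820 + $163,890 = $202,710; Tam $38,820 + $153,640 = $192,460; Andrade $38,820 + $51,210 = $90,030.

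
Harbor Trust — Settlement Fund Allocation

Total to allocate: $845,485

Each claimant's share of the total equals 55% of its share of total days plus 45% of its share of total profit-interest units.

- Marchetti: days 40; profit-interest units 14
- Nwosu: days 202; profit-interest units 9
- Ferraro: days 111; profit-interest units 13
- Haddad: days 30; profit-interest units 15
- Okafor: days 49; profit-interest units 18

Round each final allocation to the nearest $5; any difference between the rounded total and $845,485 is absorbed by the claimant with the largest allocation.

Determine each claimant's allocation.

Days total 432; profit-interest units total 69.
Combined weights (55% days + 45% profit-interest units): Marchetti 0.1422; Nwosu 0.3159; Ferraro 0.2261; Haddad 0.1360; Okafor 0.1798.
Unrounded shares: Marchetti 120,253.56; Nwosu 267,064.68; Ferraro 191,165.89; Haddad 115,003.32; Okafor 151,997.54.
Rounded to nearest $5: Marchetti $120,255; Nwosu $267,065; Ferraro $191,165; Haddad $115,005; Okafor $152,000. Sum = $845,490.
Difference $845,485 − $845,490 = −$5 applied to largest allocation (Nwosu): Nwosu becomes $267,060.

Marchetti: $120,255 · Nwosu: $267,060 · Ferraro: $191,165 · Haddad: $115,005 · Okafor: $152,000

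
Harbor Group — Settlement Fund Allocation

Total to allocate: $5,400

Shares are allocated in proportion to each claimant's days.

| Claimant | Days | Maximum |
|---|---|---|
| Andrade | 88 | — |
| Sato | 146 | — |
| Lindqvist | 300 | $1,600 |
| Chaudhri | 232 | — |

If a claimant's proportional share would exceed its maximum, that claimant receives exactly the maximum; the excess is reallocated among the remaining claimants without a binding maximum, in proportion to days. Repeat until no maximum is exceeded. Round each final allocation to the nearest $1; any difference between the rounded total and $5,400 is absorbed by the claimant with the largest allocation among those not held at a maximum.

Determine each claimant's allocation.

Andrade: $718; Sato: $1,191; Lindqvist: $1,600; Chaudhri: $1,891

Total days = 766.
Proportional shares (ignoring caps): Andrade 620.37; Sato 1,029.24; Lindqvist 2,114.88; Chaudhri 1,635.51.
Cap binds for Lindqvist ($1,600); balance $3,800 reallocated over remaining days 466.
Remaining shares: Andrade 717.60 → $718; Sato 1,190.56 → $1,191; Chaudhri 1,891.85 → $1,892.
Rounding difference −$1 applied to Chaudhri → $1,891.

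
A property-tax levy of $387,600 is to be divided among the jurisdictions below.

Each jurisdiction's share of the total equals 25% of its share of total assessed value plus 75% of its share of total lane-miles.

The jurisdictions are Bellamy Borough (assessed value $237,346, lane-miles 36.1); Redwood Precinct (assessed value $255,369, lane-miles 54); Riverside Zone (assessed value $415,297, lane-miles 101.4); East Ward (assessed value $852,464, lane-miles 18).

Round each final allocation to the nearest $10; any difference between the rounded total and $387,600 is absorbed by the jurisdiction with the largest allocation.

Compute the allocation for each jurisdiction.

Bellamy Borough: $63,160 | Redwood Precinct: $88,990 | Riverside Zone: $163,550 | East Ward: $71,900

Assessed value total 1,760,476; lane-miles total 209.5.
Combined weights (25% assessed value + 75% lane-miles): Bellamy Borough 0.1629; Redwood Precinct 0.2296; Riverside Zone 0.4220; East Ward 0.1855.
Raw shares: Bellamy Borough 63,155.96; Redwood Precinct 88,985.84; Riverside Zone 163,560.32; East Ward 71,897.88.
Rounded to nearest $10: Bellamy Borough $63,160; Redwood Precinct $88,990; Riverside Zone $163,560; East Ward $71,900. Sum = $387,610.
Difference $387,600 − $387,610 = −$10 applied to largest allocation (Riverside Zone): Riverside Zone becomes $163,550.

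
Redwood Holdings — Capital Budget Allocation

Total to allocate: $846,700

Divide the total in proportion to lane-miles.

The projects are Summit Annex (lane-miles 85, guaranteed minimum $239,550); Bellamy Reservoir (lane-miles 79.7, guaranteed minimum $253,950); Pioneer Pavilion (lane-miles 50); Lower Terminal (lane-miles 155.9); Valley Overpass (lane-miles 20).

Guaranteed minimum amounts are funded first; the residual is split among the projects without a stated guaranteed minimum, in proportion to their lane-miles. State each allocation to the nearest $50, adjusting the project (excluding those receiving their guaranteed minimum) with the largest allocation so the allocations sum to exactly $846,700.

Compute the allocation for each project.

Fund the minimums — Summit Annex $239,550; Bellamy Reservoir $253,950. Balance $353,200.
Balance split over remaining lane-miles 225.9: Pioneer Pavilion 78,176.18 → $78,200; Lower Terminal 243,753.34 → $243,750; Valley Overpass 31,270.47 → $31,250.

Summit Annex: $239,550 · Bellamy Reservoir: $253,950 · Pioneer Pavilion: $78,200 · Lower Terminal: $243,750 · Valley Overpass: $31,250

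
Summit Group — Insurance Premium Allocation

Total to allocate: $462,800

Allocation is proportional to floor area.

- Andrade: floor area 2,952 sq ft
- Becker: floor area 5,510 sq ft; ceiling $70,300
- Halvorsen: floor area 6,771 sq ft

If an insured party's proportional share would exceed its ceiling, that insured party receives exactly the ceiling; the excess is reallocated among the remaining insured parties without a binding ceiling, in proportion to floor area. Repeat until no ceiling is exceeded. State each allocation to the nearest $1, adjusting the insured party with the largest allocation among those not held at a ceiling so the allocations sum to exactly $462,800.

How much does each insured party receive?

Andrade: $119,167 | Becker: $70,300 | Halvorsen: $273,333

Total floor area = 15,233.
Proportional shares (ignoring caps): Andrade 89,685.92; Becker 167,401.56; Halvorsen 205,712.52.
Held at cap: Becker ($70,300); remaining pool $392,500 reallocated over remaining floor area 9,723.
Redistributed shares: Andrade 119,166.92 → $119,167; Halvorsen 273,333.08 → $273,333.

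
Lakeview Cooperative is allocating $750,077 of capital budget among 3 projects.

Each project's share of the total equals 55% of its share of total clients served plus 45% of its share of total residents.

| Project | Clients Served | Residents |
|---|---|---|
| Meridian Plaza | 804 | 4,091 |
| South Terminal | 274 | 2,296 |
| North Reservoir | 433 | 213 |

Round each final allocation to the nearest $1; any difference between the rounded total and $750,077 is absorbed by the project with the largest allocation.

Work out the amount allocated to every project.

Meridian Plaza: $428,734 · South Terminal: $192,230 · North Reservoir: $129,113

Clients served total 1,511; residents total 6,600.
Blended shares (55% clients served + 45% residents): Meridian Plaza 0.5716; South Terminal 0.2563; North Reservoir 0.1721.
Proportional shares: Meridian Plaza 428,733.28; South Terminal 192,230.28; North Reservoir 129,113.44.
After rounding ($1): Meridian Plaza $428,733; South Terminal $192,230; North Reservoir $129,113. Sum = $750,076.
Difference $750,077 − $750,076 = +$1 applied to largest allocation (Meridian Plaza): Meridian Plaza becomes $428,734.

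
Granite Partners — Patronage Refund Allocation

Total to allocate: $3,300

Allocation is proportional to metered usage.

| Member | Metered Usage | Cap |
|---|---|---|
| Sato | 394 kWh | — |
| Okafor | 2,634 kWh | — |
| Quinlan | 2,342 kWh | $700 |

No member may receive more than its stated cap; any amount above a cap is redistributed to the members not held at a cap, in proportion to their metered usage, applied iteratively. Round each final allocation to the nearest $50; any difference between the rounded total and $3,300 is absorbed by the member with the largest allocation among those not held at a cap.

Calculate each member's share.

Combined metered usage = 5,370.
Pro-rata shares before constraints: Sato 242.12; Okafor 1,618.66; Quinlan 1,439.22.
Capped: Quinlan ($700); residual $2,600 reallocated over remaining metered usage 3,028.
Remaining shares: Sato 338.31 → $350; Okafor 2,261.69 → $2,250.

Sato: $350; Okafor: $2,250; Quinlan: $700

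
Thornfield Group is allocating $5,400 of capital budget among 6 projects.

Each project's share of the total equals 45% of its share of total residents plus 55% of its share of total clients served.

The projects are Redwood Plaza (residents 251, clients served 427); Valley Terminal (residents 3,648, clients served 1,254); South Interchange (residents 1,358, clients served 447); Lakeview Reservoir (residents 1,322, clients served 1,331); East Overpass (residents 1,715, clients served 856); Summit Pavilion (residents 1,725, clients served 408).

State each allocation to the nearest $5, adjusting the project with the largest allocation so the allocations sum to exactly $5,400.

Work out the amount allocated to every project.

Redwood Plaza: $330 | Valley Terminal: $1,670 | South Interchange: $610 | Lakeview Reservoir: $1,160 | East Overpass: $955 | Summit Pavilion: $675

Residents total 10,019; clients served total 4,723.
Combined weights (45% residents + 55% clients served): Redwood Plaza 0.0610; Valley Terminal 0.3099; South Interchange 0.1130; Lakeview Reservoir 0.2144; East Overpass 0.1767; Summit Pavilion 0.1250.
Pro-rata amounts: Redwood Plaza 329.39; Valley Terminal 1,673.35; South Interchange 610.46; Lakeview Reservoir 1,157.62; East Overpass 954.24; Summit Pavilion 674.95.
After rounding ($5): Redwood Plaza $330; Valley Terminal $1,675; South Interchange $610; Lakeview Reservoir $1,160; East Overpass $955; Summit Pavilion $675. Sum = $5,405.
Difference $5,400 − $5,405 = −$5 applied to largest allocation (Valley Terminal): Valley Terminal becomes $1,670.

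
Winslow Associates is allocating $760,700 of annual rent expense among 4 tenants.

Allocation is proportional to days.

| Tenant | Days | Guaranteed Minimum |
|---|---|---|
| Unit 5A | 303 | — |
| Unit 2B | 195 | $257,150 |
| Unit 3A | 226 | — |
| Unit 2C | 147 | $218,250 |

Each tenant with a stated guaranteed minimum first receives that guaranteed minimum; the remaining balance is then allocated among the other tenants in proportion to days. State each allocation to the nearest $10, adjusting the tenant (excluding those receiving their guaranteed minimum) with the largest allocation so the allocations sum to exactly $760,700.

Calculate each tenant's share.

Unit 5A: $163,410 · Unit 2B: $257,150 · Unit 3A: $121,890 · Unit 2C: $218,250

Minimums first: Unit 2B $257,150; Unit 2C $218,250. Balance $285,300.
Balance split over remaining days 529: Unit 5A 163,413.80 → $163,410; Unit 3A 121,886.20 → $121,890.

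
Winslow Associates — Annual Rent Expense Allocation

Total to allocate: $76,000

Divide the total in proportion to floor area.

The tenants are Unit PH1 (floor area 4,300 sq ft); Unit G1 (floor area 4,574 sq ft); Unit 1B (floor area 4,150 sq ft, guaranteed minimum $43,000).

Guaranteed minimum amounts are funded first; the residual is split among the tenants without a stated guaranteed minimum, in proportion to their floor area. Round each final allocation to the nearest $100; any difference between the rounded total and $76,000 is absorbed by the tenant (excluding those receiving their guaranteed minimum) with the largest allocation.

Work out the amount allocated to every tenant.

Unit PH1: $16,000 · Unit G1: $17,000 · Unit 1B: $43,000

Guaranteed amounts: Unit 1B $43,000. Residual $33,000.
Residual split over remaining floor area 8,874: Unit PH1 15,990.53 → $16,000; Unit G1 17,009.47 → $17,000.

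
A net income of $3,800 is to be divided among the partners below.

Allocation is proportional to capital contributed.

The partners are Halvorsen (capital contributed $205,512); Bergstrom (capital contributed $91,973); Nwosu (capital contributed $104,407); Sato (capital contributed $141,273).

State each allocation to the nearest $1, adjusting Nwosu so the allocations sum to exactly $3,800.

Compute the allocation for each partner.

Total capital contributed = 543,165.
Proportional shares: Halvorsen 205,512/543,165 × $3,800 = 1,437.77; Bergstrom 91,973/543,165 × $3,800 = 643.45; Nwosu 104,407/543,165 × $3,800 = 730.43; Sato 141,273/543,165 × $3,800 = 988.35.
Rounded to nearest $1: Halvorsen $1,438; Bergstrom $643; Nwosu $730; Sato $988. Sum = $3,799.
Difference $3,800 − $3,799 = +$1 applied to Nwosu: Nwosu becomes $731.

Halvorsen: $1,438 · Bergstrom: $643 · Nwosu: $731 · Sato: $988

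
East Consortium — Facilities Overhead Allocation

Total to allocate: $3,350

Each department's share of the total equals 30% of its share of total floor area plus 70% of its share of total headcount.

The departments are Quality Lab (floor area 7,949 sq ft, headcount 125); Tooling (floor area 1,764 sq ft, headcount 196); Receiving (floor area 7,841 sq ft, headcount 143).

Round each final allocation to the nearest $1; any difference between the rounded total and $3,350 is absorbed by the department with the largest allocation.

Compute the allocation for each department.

Totals — floor area 17,554, headcount 464.
Composite weights (30% floor area + 70% headcount): Quality Lab 0.3244; Tooling 0.3258; Receiving 0.3497.
Proportional shares: Quality Lab 1,086.83; Tooling 1,091.55; Receiving 1,171.62.
At nearest $1: Quality Lab $1,087; Tooling $1,092; Receiving $1,172. Sum = $3,351.
Difference $3,350 − $3,351 = −$1 applied to largest allocation (Receiving): Receiving becomes $1,171.

Quality Lab: $1,087 · Tooling: $1,092 · Receiving: $1,171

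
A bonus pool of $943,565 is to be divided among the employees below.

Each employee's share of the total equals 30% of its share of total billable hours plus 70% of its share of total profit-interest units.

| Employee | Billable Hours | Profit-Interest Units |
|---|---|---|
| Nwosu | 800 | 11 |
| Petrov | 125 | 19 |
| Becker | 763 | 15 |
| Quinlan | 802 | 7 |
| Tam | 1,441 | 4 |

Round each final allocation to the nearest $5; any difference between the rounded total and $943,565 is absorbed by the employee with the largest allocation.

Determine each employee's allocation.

Totals — billable hours 3,931, profit-interest units 56.
Combined weights (30% billable hours + 70% profit-interest units): Nwosu 0.1986; Petrov 0.2470; Becker 0.2457; Quinlan 0.1487; Tam 0.1600.
Raw shares: Nwosu 187,347.82; Petrov 233,097.88; Becker 231,861.72; Quinlan 140,313.59; Tam 150,944.00.
After rounding ($5): Nwosu $187,350; Petrov $233,100; Becker $231,860; Quinlan $140,315; Tam $150,945. Sum = $943,570.
Difference $943,565 − $943,570 = −$5 applied to largest allocation (Petrov): Petrov becomes $233,095.

Nwosu: $187,350 · Petrov: $233,095 · Becker: $231,860 · Quinlan: $140,315 · Tam: $150,945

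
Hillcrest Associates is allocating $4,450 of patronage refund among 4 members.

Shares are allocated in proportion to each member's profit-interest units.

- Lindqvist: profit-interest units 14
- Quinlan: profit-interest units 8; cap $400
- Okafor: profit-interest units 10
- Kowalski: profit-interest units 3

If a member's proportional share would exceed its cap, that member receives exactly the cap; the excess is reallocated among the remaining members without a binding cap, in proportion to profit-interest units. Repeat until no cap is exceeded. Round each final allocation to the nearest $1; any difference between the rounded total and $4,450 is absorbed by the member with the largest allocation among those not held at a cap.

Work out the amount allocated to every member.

Profit-interest units total: 35.
Proportional shares (ignoring caps): Lindqvist 1,780.00; Quinlan 1,017.14; Okafor 1,271.43; Kowalski 381.43.
Cap binds for Quinlan ($400); balance $4,050 reallocated over remaining profit-interest units 27.
Remaining shares: Lindqvist 2,100.00 → $2,100; Okafor 1,500.00 → $1,500; Kowalski 450.00 → $450.

Lindqvist: $2,100 | Quinlan: $400 | Okafor: $1,500 | Kowalski: $450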